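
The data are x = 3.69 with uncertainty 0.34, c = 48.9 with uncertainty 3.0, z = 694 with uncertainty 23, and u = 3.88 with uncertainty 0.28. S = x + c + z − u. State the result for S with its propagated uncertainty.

743 ± 23.2

Absolute uncertainties add in quadrature for a linear combination:
  (δx)² = 0.116;  (δc)² = 9.00;  (δz)² = 529;  (δu)² = 0.0784
δS = √(538) = 23.2
S = 743.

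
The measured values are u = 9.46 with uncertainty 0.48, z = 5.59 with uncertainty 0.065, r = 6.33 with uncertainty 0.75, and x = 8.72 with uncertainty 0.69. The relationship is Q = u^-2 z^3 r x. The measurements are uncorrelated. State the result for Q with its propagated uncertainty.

108 ± 19.2

Since Q is a product/quotient, work with relative uncertainties:
  (-2·δu/u)² = (-2×0.0507)² = 0.0103;  (3·δz/z)² = (3×0.0116)² = 0.00122;  (1·δr/r)² = (1×0.118)² = 0.0140;  (1·δx/x)² = (1×0.0791)² = 0.00626
δQ/Q = √(0.0318) = 0.178
Q = 108, so δQ = 0.178 × 108 = 19.2.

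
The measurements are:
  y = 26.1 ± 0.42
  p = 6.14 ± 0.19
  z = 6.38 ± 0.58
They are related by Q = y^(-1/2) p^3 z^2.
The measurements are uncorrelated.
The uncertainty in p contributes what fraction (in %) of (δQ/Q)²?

20.6%

(δQ/Q)² = (−½·δy/y)² + (3·δp/p)² + (2·δz/z)²
  y term: (-0.5×0.0161)² = 6.47e-05
  p term: (3×0.0309)² = 0.00862
  z term: (2×0.0909)² = 0.0331
Total = 0.0417. Share from p = 0.00862/0.0417 = 0.206.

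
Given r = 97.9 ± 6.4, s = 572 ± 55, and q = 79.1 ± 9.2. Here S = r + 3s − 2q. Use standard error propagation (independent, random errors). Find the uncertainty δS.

For a sum/difference, combine absolute errors in quadrature:
  (δr)² = 41.0;  (3·δs)² = 27200;  (2·δq)² = 339
δS = √(27600) = 166

166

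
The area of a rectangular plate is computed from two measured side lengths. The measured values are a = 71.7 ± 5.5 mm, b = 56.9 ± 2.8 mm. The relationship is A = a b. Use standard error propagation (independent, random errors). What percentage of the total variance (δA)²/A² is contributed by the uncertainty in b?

(δA/A)² = (1·δa/a)² + (1·δb/b)²
  a term: (1×0.0767)² = 0.00588
  b term: (1×0.0492)² = 0.00242
Total = 0.00831. Share from b = 0.00242/0.00831 = 0.292.

29.2%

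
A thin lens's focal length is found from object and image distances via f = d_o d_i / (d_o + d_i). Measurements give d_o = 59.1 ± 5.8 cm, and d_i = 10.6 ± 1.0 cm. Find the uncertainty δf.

0.731 cm

∂f/∂d_o = (d_i/(d_o+d_i))² = 0.0231;  ∂f/∂d_i = (d_o/(d_o+d_i))² = 0.719
δf = √((∂f/∂d_o · δd_o)² + (∂f/∂d_i · δd_i)²) = √(0.0180 + 0.517) = 0.731 cm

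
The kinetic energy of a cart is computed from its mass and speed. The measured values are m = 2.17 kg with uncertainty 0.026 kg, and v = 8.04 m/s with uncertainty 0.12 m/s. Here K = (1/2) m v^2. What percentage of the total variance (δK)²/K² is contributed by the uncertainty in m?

13.9%

(δK/K)² = (1·δm/m)² + (2·δv/v)²
  m term: (1×0.0120)² = 0.000144
  v term: (2×0.0149)² = 0.000891
Total = 0.00103. Share from m = 0.000144/0.00103 = 0.139.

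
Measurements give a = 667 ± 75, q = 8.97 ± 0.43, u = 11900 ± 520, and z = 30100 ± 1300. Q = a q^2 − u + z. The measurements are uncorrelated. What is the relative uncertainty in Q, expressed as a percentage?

Let p = a·q^2 = 53700. δp/p = √((1·δa/a)² + (2·δq/q)²) = √(0.0126 + 0.00919) = 0.148, so δp = 7930.
Q = p − u + z: δQ = √(δp² + δu² + δz²) = √(6.29e+07 + 2.7e+05 + 1.69e+06) = 8050
Q = 71900, so δQ/Q = 8050/71900 = 0.112.

11.2%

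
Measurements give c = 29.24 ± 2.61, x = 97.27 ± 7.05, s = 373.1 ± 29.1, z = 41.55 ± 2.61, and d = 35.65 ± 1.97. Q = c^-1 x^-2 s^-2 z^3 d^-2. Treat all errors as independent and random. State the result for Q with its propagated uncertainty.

Relative error in a monomial: (δQ/Q)² = Σ (nᵢ · δxᵢ/xᵢ)².
  (-1·δc/c)² = (-1×0.0893)² = 0.00797;  (-2·δx/x)² = (-2×0.0725)² = 0.0210;  (-2·δs/s)² = (-2×0.0780)² = 0.0243;  (3·δz/z)² = (3×0.0628)² = 0.0355;  (-2·δd/d)² = (-2×0.0553)² = 0.0122
δQ/Q = √(0.101) = 0.318
Q = 1.466e-09, so δQ = 0.318 × 1.466e-09 = 4.66e-10.

(1.466 ± 0.466) × 10^-9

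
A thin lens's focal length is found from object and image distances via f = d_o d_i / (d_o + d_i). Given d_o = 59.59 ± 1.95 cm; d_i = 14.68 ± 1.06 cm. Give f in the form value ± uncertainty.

11.78 ± 0.687 cm

∂f/∂d_o = (d_i/(d_o+d_i))² = 0.0391;  ∂f/∂d_i = (d_o/(d_o+d_i))² = 0.644
δf = √((∂f/∂d_o · δd_o)² + (∂f/∂d_i · δd_i)²) = √(0.00580 + 0.466) = 0.687 cm
f = 11.78 cm.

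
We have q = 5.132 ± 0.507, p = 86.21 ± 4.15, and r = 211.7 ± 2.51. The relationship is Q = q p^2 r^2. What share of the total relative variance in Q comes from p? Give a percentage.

(δQ/Q)² = (1·δq/q)² + (2·δp/p)² + (2·δr/r)²
  q term: (1×0.0988)² = 0.00976
  p term: (2×0.0481)² = 0.00927
  r term: (2×0.0119)² = 0.000562
Total = 0.0196. Share from p = 0.00927/0.0196 = 0.473.

47.3%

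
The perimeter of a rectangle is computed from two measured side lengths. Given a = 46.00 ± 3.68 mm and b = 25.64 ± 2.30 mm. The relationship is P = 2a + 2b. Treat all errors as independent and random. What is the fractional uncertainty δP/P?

0.0606

Each term contributes (cᵢ δxᵢ)² to (δP)²:
  (2·δa)² = 54.2;  (2·δb)² = 21.2
δP = √(75.3) = 8.68 mm
P = 143.3 mm, so δP/P = 8.68/143.3 = 0.0606.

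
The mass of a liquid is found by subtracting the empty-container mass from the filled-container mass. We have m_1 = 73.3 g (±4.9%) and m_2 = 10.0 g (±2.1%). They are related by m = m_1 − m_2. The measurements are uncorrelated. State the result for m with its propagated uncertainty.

m is a linear combination, so absolute uncertainties add in quadrature:
  (δm_1)² = 12.9;  (δm_2)² = 0.0441
δm = √(12.9) = 3.60 g
m = 63.3 g.

63.3 ± 3.60 g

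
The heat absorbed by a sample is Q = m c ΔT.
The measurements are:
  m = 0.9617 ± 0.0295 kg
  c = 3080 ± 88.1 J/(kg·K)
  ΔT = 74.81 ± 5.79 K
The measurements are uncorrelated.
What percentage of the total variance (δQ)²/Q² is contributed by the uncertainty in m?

12.1%

(δQ/Q)² = (1·δm/m)² + (1·δc/c)² + (1·δΔT/ΔT)²
  m term: (1×0.0307)² = 0.000941
  c term: (1×0.0286)² = 0.000818
  ΔT term: (1×0.0774)² = 0.00599
Total = 0.00775. Share from m = 0.000941/0.00775 = 0.121.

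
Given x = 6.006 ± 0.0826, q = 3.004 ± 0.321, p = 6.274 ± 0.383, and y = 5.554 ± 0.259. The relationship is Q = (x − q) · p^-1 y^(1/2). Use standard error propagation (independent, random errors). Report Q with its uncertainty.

Let u = x − q = 3.002. δu = √(δx² + δq²) = √(0.00682 + 0.103) = 0.331, so δu/u = 0.110.
Q is then a monomial in u, p, y:
δQ/Q = √((δu/u)² + (-1·δp/p)² + (½·δy/y)²) = √(0.0122 + 0.00373 + 0.000544) = 0.128
Q = 1.128, so δQ = 0.128 × 1.128 = 0.145.

1.128 ± 0.145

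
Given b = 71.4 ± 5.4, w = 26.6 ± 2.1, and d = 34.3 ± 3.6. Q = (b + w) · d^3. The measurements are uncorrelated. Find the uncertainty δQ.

1.27e+06

Let u = b + w = 98.0. δu = √(δb² + δw²) = √(29.2 + 4.41) = 5.79, so δu/u = 0.0591.
Q is then a monomial in u, d:
δQ/Q = √((δu/u)² + (3·δd/d)²) = √(0.00350 + 0.0991) = 0.320
Q = 3.95e+06, so δQ = 0.320 × 3.95e+06 = 1.27e+06.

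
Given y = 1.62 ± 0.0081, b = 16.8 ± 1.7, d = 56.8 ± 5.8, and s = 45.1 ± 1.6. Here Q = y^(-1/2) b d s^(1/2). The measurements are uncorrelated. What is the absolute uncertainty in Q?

729

Q is a product of powers, so relative uncertainties combine in quadrature:
  (−½·δy/y)² = (-0.5×0.00500)² = 6.25e-06;  (1·δb/b)² = (1×0.101)² = 0.0102;  (1·δd/d)² = (1×0.102)² = 0.0104;  (½·δs/s)² = (0.5×0.0355)² = 0.000315
δQ/Q = √(0.0210) = 0.145
Q = 5030, so δQ = 0.145 × 5030 = 729.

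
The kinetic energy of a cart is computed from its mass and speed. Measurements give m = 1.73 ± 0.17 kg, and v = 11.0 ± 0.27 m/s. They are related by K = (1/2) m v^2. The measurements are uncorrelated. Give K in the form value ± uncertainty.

Each factor contributes (exponent × relative error)² to (δK/K)²:
  (1·δm/m)² = (1×0.0983)² = 0.00966;  (2·δv/v)² = (2×0.0245)² = 0.00241
δK/K = √(0.0121) = 0.110
K = 105 J, so δK = 0.110 × 105 = 11.5 J.

105 ± 11.5 J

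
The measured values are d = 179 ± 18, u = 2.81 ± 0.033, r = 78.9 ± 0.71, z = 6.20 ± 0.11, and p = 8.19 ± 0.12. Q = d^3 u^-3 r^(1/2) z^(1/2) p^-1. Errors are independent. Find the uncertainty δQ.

2.12e+05

Products/powers → add relative errors in quadrature, weighted by exponent:
  (3·δd/d)² = (3×0.101)² = 0.0910;  (-3·δu/u)² = (-3×0.0117)² = 0.00124;  (½·δr/r)² = (0.5×0.00900)² = 2.02e-05;  (½·δz/z)² = (0.5×0.0177)² = 7.87e-05;  (-1·δp/p)² = (-1×0.0147)² = 0.000215
δQ/Q = √(0.0926) = 0.304
Q = 6.98e+05, so δQ = 0.304 × 6.98e+05 = 2.12e+05.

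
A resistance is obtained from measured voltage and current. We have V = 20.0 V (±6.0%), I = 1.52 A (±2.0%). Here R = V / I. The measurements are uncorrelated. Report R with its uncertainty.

For a monomial R ∝ V, I^-1, fractional errors add in quadrature:
  (1·δV/V)² = (1×0.0600)² = 0.00360;  (-1·δI/I)² = (-1×0.0200)² = 0.000400
δR/R = √(0.00400) = 0.0632
R = 13.2 Ω, so δR = 0.0632 × 13.2 = 0.832 Ω.

13.2 ± 0.832 Ω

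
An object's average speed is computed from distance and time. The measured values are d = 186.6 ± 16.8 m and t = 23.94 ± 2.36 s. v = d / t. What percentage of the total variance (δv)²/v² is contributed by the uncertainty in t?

(δv/v)² = (1·δd/d)² + (-1·δt/t)²
  d term: (1×0.0900)² = 0.00811
  t term: (-1×0.0986)² = 0.00972
Total = 0.0178. Share from t = 0.00972/0.0178 = 0.545.

54.5%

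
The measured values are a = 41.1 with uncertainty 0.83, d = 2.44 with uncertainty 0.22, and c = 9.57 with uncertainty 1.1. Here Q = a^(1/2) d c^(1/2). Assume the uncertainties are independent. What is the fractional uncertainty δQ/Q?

Since Q is a product/quotient, work with relative uncertainties:
  (½·δa/a)² = (0.5×0.0202)² = 0.000102;  (1·δd/d)² = (1×0.0902)² = 0.00813;  (½·δc/c)² = (0.5×0.115)² = 0.00330
δQ/Q = √(0.0115) = 0.107

0.107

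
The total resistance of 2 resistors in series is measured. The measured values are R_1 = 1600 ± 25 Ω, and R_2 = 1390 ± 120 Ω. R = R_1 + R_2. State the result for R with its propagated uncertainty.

R is a linear combination, so absolute uncertainties add in quadrature:
  (δR_1)² = 625;  (δR_2)² = 14400
δR = √(15000) = 123 Ω
R = 2990 Ω.

2990 ± 123 Ω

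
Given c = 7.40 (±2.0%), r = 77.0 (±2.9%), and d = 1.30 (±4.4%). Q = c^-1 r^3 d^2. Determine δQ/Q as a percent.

For a monomial Q ∝ c^-1, r^3, d^2, fractional errors add in quadrature:
  (-1·δc/c)² = (-1×0.0200)² = 0.000400;  (3·δr/r)² = (3×0.0290)² = 0.00757;  (2·δd/d)² = (2×0.0440)² = 0.00774
δQ/Q = √(0.0157) = 0.125

12.5%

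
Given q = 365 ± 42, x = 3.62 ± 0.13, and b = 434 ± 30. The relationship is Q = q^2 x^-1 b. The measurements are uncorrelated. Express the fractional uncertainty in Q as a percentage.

24.3%

For a monomial Q ∝ q^2, x^-1, b, fractional errors add in quadrature:
  (2·δq/q)² = (2×0.115)² = 0.0530;  (-1·δx/x)² = (-1×0.0359)² = 0.00129;  (1·δb/b)² = (1×0.0691)² = 0.00478
δQ/Q = √(0.0590) = 0.243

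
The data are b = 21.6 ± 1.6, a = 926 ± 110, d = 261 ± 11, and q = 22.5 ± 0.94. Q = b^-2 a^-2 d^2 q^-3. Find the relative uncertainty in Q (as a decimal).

0.318

For a monomial Q ∝ b^-2, a^-2, d^2, q^-3, fractional errors add in quadrature:
  (-2·δb/b)² = (-2×0.0741)² = 0.0219;  (-2·δa/a)² = (-2×0.119)² = 0.0564;  (2·δd/d)² = (2×0.0421)² = 0.00711;  (-3·δq/q)² = (-3×0.0418)² = 0.0157
δQ/Q = √(0.101) = 0.318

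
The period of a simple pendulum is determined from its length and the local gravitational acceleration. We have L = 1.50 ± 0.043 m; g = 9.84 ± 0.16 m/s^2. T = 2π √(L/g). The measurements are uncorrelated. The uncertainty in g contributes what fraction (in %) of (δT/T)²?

24.3%

(δT/T)² = (½·δL/L)² + (−½·δg/g)²
  L term: (0.5×0.0287)² = 0.000205
  g term: (-0.5×0.0163)² = 6.61e-05
Total = 0.000272. Share from g = 6.61e-05/0.000272 = 0.243.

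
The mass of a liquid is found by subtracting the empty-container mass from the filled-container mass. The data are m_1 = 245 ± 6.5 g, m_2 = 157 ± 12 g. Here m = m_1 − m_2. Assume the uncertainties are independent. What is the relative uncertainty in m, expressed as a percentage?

15.5%

For a sum/difference, combine absolute errors in quadrature:
  (δm_1)² = 42.2;  (δm_2)² = 144
δm = √(186) = 13.6 g
m = 88.0 g, so δm/m = 13.6/88.0 = 0.155.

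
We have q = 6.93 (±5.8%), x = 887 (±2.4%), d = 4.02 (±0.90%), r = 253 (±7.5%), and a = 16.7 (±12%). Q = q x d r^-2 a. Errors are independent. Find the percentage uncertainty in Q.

20.2%

Since Q is a product/quotient, work with relative uncertainties:
  (1·δq/q)² = (1×0.0580)² = 0.00336;  (1·δx/x)² = (1×0.0240)² = 0.000576;  (1·δd/d)² = (1×0.00900)² = 8.1e-05;  (-2·δr/r)² = (-2×0.0750)² = 0.0225;  (1·δa/a)² = (1×0.120)² = 0.0144
δQ/Q = √(0.0409) = 0.202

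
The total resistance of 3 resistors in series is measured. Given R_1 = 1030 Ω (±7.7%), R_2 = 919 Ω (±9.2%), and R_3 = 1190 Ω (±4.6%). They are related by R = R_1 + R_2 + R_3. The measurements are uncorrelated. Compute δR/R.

0.0408

Absolute uncertainties add in quadrature for a linear combination:
  (δR_1)² = 6290;  (δR_2)² = 7150;  (δR_3)² = 3000
δR = √(16400) = 128 Ω
R = 3140 Ω, so δR/R = 128/3140 = 0.0408.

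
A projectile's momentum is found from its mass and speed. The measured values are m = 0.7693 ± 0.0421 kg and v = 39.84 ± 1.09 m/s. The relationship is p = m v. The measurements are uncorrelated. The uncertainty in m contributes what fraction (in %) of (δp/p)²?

(δp/p)² = (1·δm/m)² + (1·δv/v)²
  m term: (1×0.0547)² = 0.00299
  v term: (1×0.0274)² = 0.000749
Total = 0.00374. Share from m = 0.00299/0.00374 = 0.800.

80.0%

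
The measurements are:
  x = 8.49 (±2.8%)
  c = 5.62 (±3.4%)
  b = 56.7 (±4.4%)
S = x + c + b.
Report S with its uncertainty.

70.8 ± 2.51

Absolute uncertainties add in quadrature for a linear combination:
  (δx)² = 0.0565;  (δc)² = 0.0365;  (δb)² = 6.22
δS = √(6.32) = 2.51
S = 70.8.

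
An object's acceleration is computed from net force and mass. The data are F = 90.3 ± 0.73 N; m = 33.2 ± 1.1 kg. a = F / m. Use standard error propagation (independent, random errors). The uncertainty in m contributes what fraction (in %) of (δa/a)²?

94.4%

(δa/a)² = (1·δF/F)² + (-1·δm/m)²
  F term: (1×0.00808)² = 6.54e-05
  m term: (-1×0.0331)² = 0.00110
Total = 0.00116. Share from m = 0.00110/0.00116 = 0.944.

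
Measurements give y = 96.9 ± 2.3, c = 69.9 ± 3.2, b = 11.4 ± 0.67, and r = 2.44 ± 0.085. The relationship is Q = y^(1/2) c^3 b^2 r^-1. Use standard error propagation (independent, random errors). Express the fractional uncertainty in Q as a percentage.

Each factor contributes (exponent × relative error)² to (δQ/Q)²:
  (½·δy/y)² = (0.5×0.0237)² = 0.000141;  (3·δc/c)² = (3×0.0458)² = 0.0189;  (2·δb/b)² = (2×0.0588)² = 0.0138;  (-1·δr/r)² = (-1×0.0348)² = 0.00121
δQ/Q = √(0.0340) = 0.184

18.4%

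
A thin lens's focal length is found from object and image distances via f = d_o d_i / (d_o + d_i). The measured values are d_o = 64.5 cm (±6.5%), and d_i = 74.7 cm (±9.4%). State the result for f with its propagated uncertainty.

∂f/∂d_o = (d_i/(d_o+d_i))² = 0.288;  ∂f/∂d_i = (d_o/(d_o+d_i))² = 0.215
δf = √((∂f/∂d_o · δd_o)² + (∂f/∂d_i · δd_i)²) = √(1.46 + 2.27) = 1.93 cm
f = 34.6 cm.

34.6 ± 1.93 cm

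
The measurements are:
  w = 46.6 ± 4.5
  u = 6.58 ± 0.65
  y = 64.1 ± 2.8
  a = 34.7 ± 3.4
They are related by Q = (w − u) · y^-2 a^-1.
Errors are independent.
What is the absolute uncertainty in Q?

4.87e-05

Let h = w − u = 40.0. δh = √(δw² + δu²) = √(20.2 + 0.423) = 4.55, so δh/h = 0.114.
Q is then a monomial in h, y, a:
δQ/Q = √((δh/h)² + (-2·δy/y)² + (-1·δa/a)²) = √(0.0129 + 0.00763 + 0.00960) = 0.174
Q = 0.000281, so δQ = 0.174 × 0.000281 = 4.87e-05.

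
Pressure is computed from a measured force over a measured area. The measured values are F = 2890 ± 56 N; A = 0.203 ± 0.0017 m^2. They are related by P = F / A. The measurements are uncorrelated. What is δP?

For a monomial P ∝ F, A^-1, fractional errors add in quadrature:
  (1·δF/F)² = (1×0.0194)² = 0.000375;  (-1·δA/A)² = (-1×0.00837)² = 7.01e-05
δP/P = √(0.000446) = 0.0211
P = 14200 Pa, so δP = 0.0211 × 14200 = 301 Pa.

301 Pa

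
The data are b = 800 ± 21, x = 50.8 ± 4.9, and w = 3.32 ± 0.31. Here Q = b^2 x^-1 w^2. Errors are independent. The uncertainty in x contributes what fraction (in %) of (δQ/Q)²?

(δQ/Q)² = (2·δb/b)² + (-1·δx/x)² + (2·δw/w)²
  b term: (2×0.0262)² = 0.00276
  x term: (-1×0.0965)² = 0.00930
  w term: (2×0.0934)² = 0.0349
Total = 0.0469. Share from x = 0.00930/0.0469 = 0.198.

19.8%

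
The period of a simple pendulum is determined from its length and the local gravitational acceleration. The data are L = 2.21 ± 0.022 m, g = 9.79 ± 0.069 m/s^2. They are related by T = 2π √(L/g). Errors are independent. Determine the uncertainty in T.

0.0182 s

T is a product of powers, so relative uncertainties combine in quadrature:
  (½·δL/L)² = (0.5×0.00995)² = 2.48e-05;  (−½·δg/g)² = (-0.5×0.00705)² = 1.24e-05
δT/T = √(3.72e-05) = 0.00610
T = 2.99 s, so δT = 0.00610 × 2.99 = 0.0182 s.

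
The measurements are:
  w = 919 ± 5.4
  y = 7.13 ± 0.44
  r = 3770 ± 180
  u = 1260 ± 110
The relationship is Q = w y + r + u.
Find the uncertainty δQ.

458

Let p = w·y = 6550. δp/p = √((1·δw/w)² + (1·δy/y)²) = √(3.45e-05 + 0.00381) = 0.0620, so δp = 406.
Q = p + r + u: δQ = √(δp² + δr² + δu²) = √(1.65e+05 + 32400 + 12100) = 458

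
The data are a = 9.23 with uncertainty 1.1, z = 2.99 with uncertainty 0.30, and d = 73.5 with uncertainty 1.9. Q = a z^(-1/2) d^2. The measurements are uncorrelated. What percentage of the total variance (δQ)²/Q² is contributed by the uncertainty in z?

13.0%

(δQ/Q)² = (1·δa/a)² + (−½·δz/z)² + (2·δd/d)²
  a term: (1×0.119)² = 0.0142
  z term: (-0.5×0.100)² = 0.00252
  d term: (2×0.0259)² = 0.00267
Total = 0.0194. Share from z = 0.00252/0.0194 = 0.130.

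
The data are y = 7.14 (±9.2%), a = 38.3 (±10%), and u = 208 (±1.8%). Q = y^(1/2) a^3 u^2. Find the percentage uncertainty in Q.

30.6%

Q is a product of powers, so relative uncertainties combine in quadrature:
  (½·δy/y)² = (0.5×0.0920)² = 0.00212;  (3·δa/a)² = (3×0.100)² = 0.0900;  (2·δu/u)² = (2×0.0180)² = 0.00130
δQ/Q = √(0.0934) = 0.306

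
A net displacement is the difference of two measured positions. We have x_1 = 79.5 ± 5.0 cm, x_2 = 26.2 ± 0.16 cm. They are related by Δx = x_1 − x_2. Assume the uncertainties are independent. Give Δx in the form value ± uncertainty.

53.3 ± 5.00 cm

Each term contributes (cᵢ δxᵢ)² to (δΔx)²:
  (δx_1)² = 25.0;  (δx_2)² = 0.0256
δΔx = √(25.0) = 5.00 cm
Δx = 53.3 cm.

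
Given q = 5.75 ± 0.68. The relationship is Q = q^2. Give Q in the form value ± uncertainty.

33.1 ± 7.82

Q ∝ q^2, so δQ/Q = |2| · δq/q = 2 × 0.118 = 0.237.
Q = 33.1, so δQ = 0.237 × 33.1 = 7.82.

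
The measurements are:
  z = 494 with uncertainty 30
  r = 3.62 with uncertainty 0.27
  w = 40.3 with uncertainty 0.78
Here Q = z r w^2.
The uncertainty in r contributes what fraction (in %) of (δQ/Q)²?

51.8%

(δQ/Q)² = (1·δz/z)² + (1·δr/r)² + (2·δw/w)²
  z term: (1×0.0607)² = 0.00369
  r term: (1×0.0746)² = 0.00556
  w term: (2×0.0194)² = 0.00150
Total = 0.0107. Share from r = 0.00556/0.0107 = 0.518.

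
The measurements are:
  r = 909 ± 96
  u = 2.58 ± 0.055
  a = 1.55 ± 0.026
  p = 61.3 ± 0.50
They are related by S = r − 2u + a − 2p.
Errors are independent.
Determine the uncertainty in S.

96.0

Absolute uncertainties add in quadrature for a linear combination:
  (δr)² = 9220;  (2·δu)² = 0.0121;  (δa)² = 0.000676;  (2·δp)² = 1.00
δS = √(9220) = 96.0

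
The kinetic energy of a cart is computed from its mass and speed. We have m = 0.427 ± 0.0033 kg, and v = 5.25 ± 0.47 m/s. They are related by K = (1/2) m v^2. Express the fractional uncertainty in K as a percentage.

Each factor contributes (exponent × relative error)² to (δK/K)²:
  (1·δm/m)² = (1×0.00773)² = 5.97e-05;  (2·δv/v)² = (2×0.0895)² = 0.0321
δK/K = √(0.0321) = 0.179

17.9%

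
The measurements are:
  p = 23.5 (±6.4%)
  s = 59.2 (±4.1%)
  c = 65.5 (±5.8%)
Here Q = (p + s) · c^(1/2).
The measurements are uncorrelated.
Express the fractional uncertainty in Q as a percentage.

Let u = p + s = 82.7. δu = √(δp² + δs²) = √(2.26 + 5.89) = 2.86, so δu/u = 0.0345.
Q is then a monomial in u, c:
δQ/Q = √((δu/u)² + (½·δc/c)²) = √(0.00119 + 0.000841) = 0.0451

4.51%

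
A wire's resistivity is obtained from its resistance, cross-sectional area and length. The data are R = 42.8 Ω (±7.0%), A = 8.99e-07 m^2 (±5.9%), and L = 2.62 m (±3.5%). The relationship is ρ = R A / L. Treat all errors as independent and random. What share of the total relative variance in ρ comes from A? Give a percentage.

36.2%

(δρ/ρ)² = (1·δR/R)² + (1·δA/A)² + (-1·δL/L)²
  R term: (1×0.0700)² = 0.00490
  A term: (1×0.0590)² = 0.00348
  L term: (-1×0.0350)² = 0.00123
Total = 0.00961. Share from A = 0.00348/0.00961 = 0.362.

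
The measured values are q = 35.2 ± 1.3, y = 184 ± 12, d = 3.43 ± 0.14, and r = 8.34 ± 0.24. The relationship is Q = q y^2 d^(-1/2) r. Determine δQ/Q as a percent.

Each factor contributes (exponent × relative error)² to (δQ/Q)²:
  (1·δq/q)² = (1×0.0369)² = 0.00136;  (2·δy/y)² = (2×0.0652)² = 0.0170;  (−½·δd/d)² = (-0.5×0.0408)² = 0.000416;  (1·δr/r)² = (1×0.0288)² = 0.000828
δQ/Q = √(0.0196) = 0.140

14.0%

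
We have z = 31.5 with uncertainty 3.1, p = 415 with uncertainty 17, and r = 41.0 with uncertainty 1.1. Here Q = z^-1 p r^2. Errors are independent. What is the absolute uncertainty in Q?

2640

For a monomial Q ∝ z^-1, p, r^2, fractional errors add in quadrature:
  (-1·δz/z)² = (-1×0.0984)² = 0.00969;  (1·δp/p)² = (1×0.0410)² = 0.00168;  (2·δr/r)² = (2×0.0268)² = 0.00288
δQ/Q = √(0.0142) = 0.119
Q = 22100, so δQ = 0.119 × 22100 = 2640.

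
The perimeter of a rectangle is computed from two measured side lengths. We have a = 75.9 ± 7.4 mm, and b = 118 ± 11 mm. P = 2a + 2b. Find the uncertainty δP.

26.5 mm

Each term contributes (cᵢ δxᵢ)² to (δP)²:
  (2·δa)² = 219;  (2·δb)² = 484
δP = √(703) = 26.5 mm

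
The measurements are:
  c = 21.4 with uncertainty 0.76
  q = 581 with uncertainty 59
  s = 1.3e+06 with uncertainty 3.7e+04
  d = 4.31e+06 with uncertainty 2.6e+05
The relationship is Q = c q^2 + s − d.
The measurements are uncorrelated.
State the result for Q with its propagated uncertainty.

(4.21 ± 1.51) × 10^6

Let p = c·q^2 = 7.22e+06. δp/p = √((1·δc/c)² + (2·δq/q)²) = √(0.00126 + 0.0412) = 0.206, so δp = 1.49e+06.
Q = p + s − d: δQ = √(δp² + δs² + δd²) = √(2.22e+12 + 1.37e+09 + 6.76e+10) = 1.51e+06
Q = 4.21e+06.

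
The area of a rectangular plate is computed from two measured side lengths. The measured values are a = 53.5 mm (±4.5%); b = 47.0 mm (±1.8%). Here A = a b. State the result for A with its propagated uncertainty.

A is a product of powers, so relative uncertainties combine in quadrature:
  (1·δa/a)² = (1×0.0450)² = 0.00202;  (1·δb/b)² = (1×0.0180)² = 0.000324
δA/A = √(0.00235) = 0.0485
A = 2510 mm^2, so δA = 0.0485 × 2510 = 122 mm^2.

2510 ± 122 mm^2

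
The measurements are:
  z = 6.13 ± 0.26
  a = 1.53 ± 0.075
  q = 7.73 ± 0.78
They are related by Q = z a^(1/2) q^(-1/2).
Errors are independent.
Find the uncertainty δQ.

Products/powers → add relative errors in quadrature, weighted by exponent:
  (1·δz/z)² = (1×0.0424)² = 0.00180;  (½·δa/a)² = (0.5×0.0490)² = 0.000601;  (−½·δq/q)² = (-0.5×0.101)² = 0.00255
δQ/Q = √(0.00495) = 0.0703
Q = 2.73, so δQ = 0.0703 × 2.73 = 0.192.

0.192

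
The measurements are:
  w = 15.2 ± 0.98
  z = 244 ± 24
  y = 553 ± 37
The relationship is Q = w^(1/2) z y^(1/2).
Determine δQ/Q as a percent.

10.9%

Since Q is a product/quotient, work with relative uncertainties:
  (½·δw/w)² = (0.5×0.0645)² = 0.00104;  (1·δz/z)² = (1×0.0984)² = 0.00967;  (½·δy/y)² = (0.5×0.0669)² = 0.00112
δQ/Q = √(0.0118) = 0.109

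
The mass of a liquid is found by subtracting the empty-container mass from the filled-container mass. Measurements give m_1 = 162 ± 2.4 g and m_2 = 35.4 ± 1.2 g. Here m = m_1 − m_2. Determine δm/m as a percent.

For a sum/difference, combine absolute errors in quadrature:
  (δm_1)² = 5.76;  (δm_2)² = 1.44
δm = √(7.20) = 2.68 g
m = 127 g, so δm/m = 2.68/127 = 0.0212.

2.12%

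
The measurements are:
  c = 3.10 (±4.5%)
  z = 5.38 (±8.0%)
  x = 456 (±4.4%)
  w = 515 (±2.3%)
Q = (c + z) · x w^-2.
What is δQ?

0.00121

Let u = c + z = 8.48. δu = √(δc² + δz²) = √(0.0195 + 0.185) = 0.452, so δu/u = 0.0534.
Q is then a monomial in u, x, w:
δQ/Q = √((δu/u)² + (1·δx/x)² + (-2·δw/w)²) = √(0.00285 + 0.00194 + 0.00212) = 0.0831
Q = 0.0146, so δQ = 0.0831 × 0.0146 = 0.00121.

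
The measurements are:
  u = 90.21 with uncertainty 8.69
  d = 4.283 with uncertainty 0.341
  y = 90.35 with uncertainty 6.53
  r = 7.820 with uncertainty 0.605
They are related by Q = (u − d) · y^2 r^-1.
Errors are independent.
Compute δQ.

17300

Let w = u − d = 85.93. δw = √(δu² + δd²) = √(75.5 + 0.116) = 8.70, so δw/w = 0.101.
Q is then a monomial in w, y, r:
δQ/Q = √((δw/w)² + (2·δy/y)² + (-1·δr/r)²) = √(0.0102 + 0.0209 + 0.00599) = 0.193
Q = 89700, so δQ = 0.193 × 89700 = 17300.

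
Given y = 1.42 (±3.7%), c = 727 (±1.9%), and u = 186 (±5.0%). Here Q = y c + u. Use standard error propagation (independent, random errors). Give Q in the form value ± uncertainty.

Let p = y·c = 1030. δp/p = √((1·δy/y)² + (1·δc/c)²) = √(0.00137 + 0.000361) = 0.0416, so δp = 42.9.
Q = p + u: δQ = √(δp² + δu²) = √(1840 + 86.5) = 43.9
Q = 1220.

1220 ± 43.9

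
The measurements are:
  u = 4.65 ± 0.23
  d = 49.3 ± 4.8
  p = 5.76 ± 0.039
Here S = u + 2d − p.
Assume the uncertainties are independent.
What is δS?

9.60

Absolute uncertainties add in quadrature for a linear combination:
  (δu)² = 0.0529;  (2·δd)² = 92.2;  (δp)² = 0.00152
δS = √(92.2) = 9.60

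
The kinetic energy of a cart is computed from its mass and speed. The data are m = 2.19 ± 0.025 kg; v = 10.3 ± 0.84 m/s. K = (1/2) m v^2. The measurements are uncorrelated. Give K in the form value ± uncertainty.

K is a product of powers, so relative uncertainties combine in quadrature:
  (1·δm/m)² = (1×0.0114)² = 0.000130;  (2·δv/v)² = (2×0.0816)² = 0.0266
δK/K = √(0.0267) = 0.164
K = 116 J, so δK = 0.164 × 116 = 19.0 J.

116 ± 19.0 J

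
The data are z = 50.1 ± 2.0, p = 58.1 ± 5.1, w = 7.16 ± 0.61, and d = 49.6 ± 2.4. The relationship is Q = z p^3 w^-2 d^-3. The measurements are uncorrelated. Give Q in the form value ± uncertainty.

1.57 ± 0.546

For a monomial Q ∝ z, p^3, w^-2, d^-3, fractional errors add in quadrature:
  (1·δz/z)² = (1×0.0399)² = 0.00159;  (3·δp/p)² = (3×0.0878)² = 0.0693;  (-2·δw/w)² = (-2×0.0852)² = 0.0290;  (-3·δd/d)² = (-3×0.0484)² = 0.0211
δQ/Q = √(0.121) = 0.348
Q = 1.57, so δQ = 0.348 × 1.57 = 0.546.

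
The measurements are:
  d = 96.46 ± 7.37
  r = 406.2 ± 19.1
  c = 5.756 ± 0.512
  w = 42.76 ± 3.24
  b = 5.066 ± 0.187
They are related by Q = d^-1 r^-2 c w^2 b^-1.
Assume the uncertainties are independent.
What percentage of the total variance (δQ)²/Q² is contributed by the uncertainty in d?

12.4%

(δQ/Q)² = (-1·δd/d)² + (-2·δr/r)² + (1·δc/c)² + (2·δw/w)² + (-1·δb/b)²
  d term: (-1×0.0764)² = 0.00584
  r term: (-2×0.0470)² = 0.00884
  c term: (1×0.0890)² = 0.00791
  w term: (2×0.0758)² = 0.0230
  b term: (-1×0.0369)² = 0.00136
Total = 0.0469. Share from d = 0.00584/0.0469 = 0.124.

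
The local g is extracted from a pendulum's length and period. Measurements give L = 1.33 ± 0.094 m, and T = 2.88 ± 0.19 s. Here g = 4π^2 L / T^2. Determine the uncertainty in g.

For a monomial g ∝ L, T^-2, fractional errors add in quadrature:
  (1·δL/L)² = (1×0.0707)² = 0.00500;  (-2·δT/T)² = (-2×0.0660)² = 0.0174
δg/g = √(0.0224) = 0.150
g = 6.33 m/s^2, so δg = 0.150 × 6.33 = 0.948 m/s^2.

0.948 m/s^2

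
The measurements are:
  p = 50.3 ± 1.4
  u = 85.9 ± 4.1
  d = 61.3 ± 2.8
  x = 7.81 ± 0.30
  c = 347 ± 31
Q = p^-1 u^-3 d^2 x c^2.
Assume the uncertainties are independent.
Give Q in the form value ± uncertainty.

Each factor contributes (exponent × relative error)² to (δQ/Q)²:
  (-1·δp/p)² = (-1×0.0278)² = 0.000775;  (-3·δu/u)² = (-3×0.0477)² = 0.0205;  (2·δd/d)² = (2×0.0457)² = 0.00835;  (1·δx/x)² = (1×0.0384)² = 0.00148;  (2·δc/c)² = (2×0.0893)² = 0.0319
δQ/Q = √(0.0630) = 0.251
Q = 111, so δQ = 0.251 × 111 = 27.8.

111 ± 27.8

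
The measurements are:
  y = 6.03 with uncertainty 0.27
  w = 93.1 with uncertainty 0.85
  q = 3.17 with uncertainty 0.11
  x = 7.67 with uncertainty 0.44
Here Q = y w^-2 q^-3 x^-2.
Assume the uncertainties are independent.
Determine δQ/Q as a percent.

16.2%

For a monomial Q ∝ y, w^-2, q^-3, x^-2, fractional errors add in quadrature:
  (1·δy/y)² = (1×0.0448)² = 0.00200;  (-2·δw/w)² = (-2×0.00913)² = 0.000333;  (-3·δq/q)² = (-3×0.0347)² = 0.0108;  (-2·δx/x)² = (-2×0.0574)² = 0.0132
δQ/Q = √(0.0263) = 0.162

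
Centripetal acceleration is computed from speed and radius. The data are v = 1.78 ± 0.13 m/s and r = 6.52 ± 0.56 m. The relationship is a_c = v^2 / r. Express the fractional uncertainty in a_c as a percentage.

16.9%

Since a_c is a product/quotient, work with relative uncertainties:
  (2·δv/v)² = (2×0.0730)² = 0.0213;  (-1·δr/r)² = (-1×0.0859)² = 0.00738
δa_c/a_c = √(0.0287) = 0.169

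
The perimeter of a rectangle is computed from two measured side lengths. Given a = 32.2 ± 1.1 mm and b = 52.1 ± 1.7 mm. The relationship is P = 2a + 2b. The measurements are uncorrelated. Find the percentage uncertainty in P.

For a sum/difference, combine absolute errors in quadrature:
  (2·δa)² = 4.84;  (2·δb)² = 11.6
δP = √(16.4) = 4.05 mm
P = 169 mm, so δP/P = 4.05/169 = 0.0240.

2.40%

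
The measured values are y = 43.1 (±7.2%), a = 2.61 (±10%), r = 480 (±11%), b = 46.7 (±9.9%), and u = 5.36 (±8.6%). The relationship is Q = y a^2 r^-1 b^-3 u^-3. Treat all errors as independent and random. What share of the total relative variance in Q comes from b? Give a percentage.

41.6%

(δQ/Q)² = (1·δy/y)² + (2·δa/a)² + (-1·δr/r)² + (-3·δb/b)² + (-3·δu/u)²
  y term: (1×0.0720)² = 0.00518
  a term: (2×0.100)² = 0.0400
  r term: (-1×0.110)² = 0.0121
  b term: (-3×0.0990)² = 0.0882
  u term: (-3×0.0860)² = 0.0666
Total = 0.212. Share from b = 0.0882/0.212 = 0.416.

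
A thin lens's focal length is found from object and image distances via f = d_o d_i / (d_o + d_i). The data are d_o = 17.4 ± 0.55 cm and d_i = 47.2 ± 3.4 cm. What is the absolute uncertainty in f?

0.383 cm

∂f/∂d_o = (d_i/(d_o+d_i))² = 0.534;  ∂f/∂d_i = (d_o/(d_o+d_i))² = 0.0725
δf = √((∂f/∂d_o · δd_o)² + (∂f/∂d_i · δd_i)²) = √(0.0862 + 0.0608) = 0.383 cm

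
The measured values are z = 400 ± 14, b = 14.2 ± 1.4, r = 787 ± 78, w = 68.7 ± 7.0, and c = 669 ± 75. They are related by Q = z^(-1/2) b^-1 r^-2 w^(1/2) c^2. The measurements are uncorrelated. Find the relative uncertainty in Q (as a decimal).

Relative error in a monomial: (δQ/Q)² = Σ (nᵢ · δxᵢ/xᵢ)².
  (−½·δz/z)² = (-0.5×0.0350)² = 0.000306;  (-1·δb/b)² = (-1×0.0986)² = 0.00972;  (-2·δr/r)² = (-2×0.0991)² = 0.0393;  (½·δw/w)² = (0.5×0.102)² = 0.00260;  (2·δc/c)² = (2×0.112)² = 0.0503
δQ/Q = √(0.102) = 0.320

0.320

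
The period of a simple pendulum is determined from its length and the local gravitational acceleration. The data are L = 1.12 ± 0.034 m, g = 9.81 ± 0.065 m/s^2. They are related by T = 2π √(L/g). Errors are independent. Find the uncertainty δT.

0.0330 s

Relative error in a monomial: (δT/T)² = Σ (nᵢ · δxᵢ/xᵢ)².
  (½·δL/L)² = (0.5×0.0304)² = 0.000230;  (−½·δg/g)² = (-0.5×0.00663)² = 1.1e-05
δT/T = √(0.000241) = 0.0155
T = 2.12 s, so δT = 0.0155 × 2.12 = 0.0330 s.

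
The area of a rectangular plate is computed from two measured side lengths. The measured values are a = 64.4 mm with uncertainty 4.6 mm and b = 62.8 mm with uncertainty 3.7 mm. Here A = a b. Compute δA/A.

For a monomial A ∝ a, b, fractional errors add in quadrature:
  (1·δa/a)² = (1×0.0714)² = 0.00510;  (1·δb/b)² = (1×0.0589)² = 0.00347
δA/A = √(0.00857) = 0.0926

0.0926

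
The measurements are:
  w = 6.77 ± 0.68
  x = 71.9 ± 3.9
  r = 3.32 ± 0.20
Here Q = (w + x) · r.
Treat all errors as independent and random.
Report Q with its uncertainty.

261 ± 20.5

Let u = w + x = 78.7. δu = √(δw² + δx²) = √(0.462 + 15.2) = 3.96, so δu/u = 0.0503.
Q is then a monomial in u, r:
δQ/Q = √((δu/u)² + (1·δr/r)²) = √(0.00253 + 0.00363) = 0.0785
Q = 261, so δQ = 0.0785 × 261 = 20.5.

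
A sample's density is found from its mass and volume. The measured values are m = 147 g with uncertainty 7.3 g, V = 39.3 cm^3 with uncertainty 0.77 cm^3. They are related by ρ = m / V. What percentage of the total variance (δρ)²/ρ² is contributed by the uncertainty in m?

(δρ/ρ)² = (1·δm/m)² + (-1·δV/V)²
  m term: (1×0.0497)² = 0.00247
  V term: (-1×0.0196)² = 0.000384
Total = 0.00285. Share from m = 0.00247/0.00285 = 0.865.

86.5%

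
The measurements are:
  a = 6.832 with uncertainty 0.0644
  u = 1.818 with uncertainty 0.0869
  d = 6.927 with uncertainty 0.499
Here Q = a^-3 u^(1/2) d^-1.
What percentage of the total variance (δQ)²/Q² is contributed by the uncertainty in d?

(δQ/Q)² = (-3·δa/a)² + (½·δu/u)² + (-1·δd/d)²
  a term: (-3×0.00943)² = 0.000800
  u term: (0.5×0.0478)² = 0.000571
  d term: (-1×0.0720)² = 0.00519
Total = 0.00656. Share from d = 0.00519/0.00656 = 0.791.

79.1%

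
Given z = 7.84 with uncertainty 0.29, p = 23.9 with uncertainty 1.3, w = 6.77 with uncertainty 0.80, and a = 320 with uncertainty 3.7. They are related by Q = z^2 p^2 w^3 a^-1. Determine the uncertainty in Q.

12900

Q is a product of powers, so relative uncertainties combine in quadrature:
  (2·δz/z)² = (2×0.0370)² = 0.00547;  (2·δp/p)² = (2×0.0544)² = 0.0118;  (3·δw/w)² = (3×0.118)² = 0.126;  (-1·δa/a)² = (-1×0.0116)² = 0.000134
δQ/Q = √(0.143) = 0.378
Q = 34000, so δQ = 0.378 × 34000 = 12900.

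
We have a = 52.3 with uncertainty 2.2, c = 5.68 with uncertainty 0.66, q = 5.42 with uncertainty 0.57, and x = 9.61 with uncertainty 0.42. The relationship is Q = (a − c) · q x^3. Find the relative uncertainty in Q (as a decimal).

Let u = a − c = 46.6. δu = √(δa² + δc²) = √(4.84 + 0.436) = 2.30, so δu/u = 0.0493.
Q is then a monomial in u, q, x:
δQ/Q = √((δu/u)² + (1·δq/q)² + (3·δx/x)²) = √(0.00243 + 0.0111 + 0.0172) = 0.175

0.175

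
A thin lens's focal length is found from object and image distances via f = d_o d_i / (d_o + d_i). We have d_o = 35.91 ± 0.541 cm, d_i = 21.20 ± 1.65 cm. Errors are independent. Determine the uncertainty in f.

∂f/∂d_o = (d_i/(d_o+d_i))² = 0.138;  ∂f/∂d_i = (d_o/(d_o+d_i))² = 0.395
δf = √((∂f/∂d_o · δd_o)² + (∂f/∂d_i · δd_i)²) = √(0.00556 + 0.426) = 0.657 cm

0.657 cm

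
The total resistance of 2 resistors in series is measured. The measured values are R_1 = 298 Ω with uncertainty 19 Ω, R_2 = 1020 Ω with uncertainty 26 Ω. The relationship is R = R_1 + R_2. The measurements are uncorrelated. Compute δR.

32.2 Ω

Each term contributes (cᵢ δxᵢ)² to (δR)²:
  (δR_1)² = 361;  (δR_2)² = 676
δR = √(1040) = 32.2 Ω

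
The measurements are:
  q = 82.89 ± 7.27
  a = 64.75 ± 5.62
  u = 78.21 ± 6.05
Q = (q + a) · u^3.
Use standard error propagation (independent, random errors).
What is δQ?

1.7e+07

Let w = q + a = 147.6. δw = √(δq² + δa²) = √(52.9 + 31.6) = 9.19, so δw/w = 0.0622.
Q is then a monomial in w, u:
δQ/Q = √((δw/w)² + (3·δu/u)²) = √(0.00387 + 0.0539) = 0.240
Q = 7.063e+07, so δQ = 0.240 × 7.063e+07 = 1.7e+07.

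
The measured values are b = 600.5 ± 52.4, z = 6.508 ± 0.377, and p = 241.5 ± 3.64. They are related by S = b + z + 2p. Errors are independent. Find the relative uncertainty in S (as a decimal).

0.0485

Absolute uncertainties add in quadrature for a linear combination:
  (δb)² = 2750;  (δz)² = 0.142;  (2·δp)² = 53.0
δS = √(2800) = 52.9
S = 1090, so δS/S = 52.9/1090 = 0.0485.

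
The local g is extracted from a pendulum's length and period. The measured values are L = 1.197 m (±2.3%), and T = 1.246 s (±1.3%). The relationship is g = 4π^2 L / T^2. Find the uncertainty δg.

1.06 m/s^2

Products/powers → add relative errors in quadrature, weighted by exponent:
  (1·δL/L)² = (1×0.0230)² = 0.000529;  (-2·δT/T)² = (-2×0.0130)² = 0.000676
δg/g = √(0.00121) = 0.0347
g = 30.44 m/s^2, so δg = 0.0347 × 30.44 = 1.06 m/s^2.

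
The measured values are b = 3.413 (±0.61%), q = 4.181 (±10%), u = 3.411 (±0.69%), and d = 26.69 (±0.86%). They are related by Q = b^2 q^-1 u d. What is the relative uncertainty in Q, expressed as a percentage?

10.1%

Each factor contributes (exponent × relative error)² to (δQ/Q)²:
  (2·δb/b)² = (2×0.00610)² = 0.000149;  (-1·δq/q)² = (-1×0.100)² = 0.0100;  (1·δu/u)² = (1×0.00690)² = 4.76e-05;  (1·δd/d)² = (1×0.00860)² = 7.4e-05
δQ/Q = √(0.0103) = 0.101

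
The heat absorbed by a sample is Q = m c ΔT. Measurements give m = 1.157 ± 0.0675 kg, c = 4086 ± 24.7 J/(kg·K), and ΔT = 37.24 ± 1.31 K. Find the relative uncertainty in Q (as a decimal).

For a monomial Q ∝ m, c, ΔT, fractional errors add in quadrature:
  (1·δm/m)² = (1×0.0583)² = 0.00340;  (1·δc/c)² = (1×0.00605)² = 3.65e-05;  (1·δΔT/ΔT)² = (1×0.0352)² = 0.00124
δQ/Q = √(0.00468) = 0.0684

0.0684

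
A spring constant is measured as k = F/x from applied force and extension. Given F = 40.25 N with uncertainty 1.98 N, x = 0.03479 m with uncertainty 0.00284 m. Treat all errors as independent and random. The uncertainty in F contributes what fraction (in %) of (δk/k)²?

26.6%

(δk/k)² = (1·δF/F)² + (-1·δx/x)²
  F term: (1×0.0492)² = 0.00242
  x term: (-1×0.0816)² = 0.00666
Total = 0.00908. Share from F = 0.00242/0.00908 = 0.266.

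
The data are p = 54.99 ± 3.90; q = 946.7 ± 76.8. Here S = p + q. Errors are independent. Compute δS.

76.9

S is a linear combination, so absolute uncertainties add in quadrature:
  (δp)² = 15.2;  (δq)² = 5900
δS = √(5910) = 76.9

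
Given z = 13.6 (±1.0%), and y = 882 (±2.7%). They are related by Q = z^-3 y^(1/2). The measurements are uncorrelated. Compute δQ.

For a monomial Q ∝ z^-3, y^(1/2), fractional errors add in quadrature:
  (-3·δz/z)² = (-3×0.0100)² = 0.000900;  (½·δy/y)² = (0.5×0.0270)² = 0.000182
δQ/Q = √(0.00108) = 0.0329
Q = 0.0118, so δQ = 0.0329 × 0.0118 = 0.000388.

0.000388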